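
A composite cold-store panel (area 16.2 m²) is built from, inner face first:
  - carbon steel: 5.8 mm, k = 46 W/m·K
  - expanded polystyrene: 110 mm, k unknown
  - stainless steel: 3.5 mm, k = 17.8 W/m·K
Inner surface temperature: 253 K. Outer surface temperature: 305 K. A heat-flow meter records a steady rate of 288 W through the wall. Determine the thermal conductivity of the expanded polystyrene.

k ≈ 0.0376 W/(m·K)

Thermal resistances in series:
R_carbon steel = L/(kA) = 0.0058/(46×16.2) = 7.783×10^-6 K/W
R_stainless steel = L/(kA) = 0.0035/(17.8×16.2) = 1.214×10^-5 K/W
Sum of known resistances R_other = 1.992×10^-5 K/W
Total R = ΔT/Q = 52/288 = 0.1806 K/W
R_expanded polystyrene = R_total − R_other = 0.1805 K/W
k = L/(R·A) = 0.11/(0.1805×16.2)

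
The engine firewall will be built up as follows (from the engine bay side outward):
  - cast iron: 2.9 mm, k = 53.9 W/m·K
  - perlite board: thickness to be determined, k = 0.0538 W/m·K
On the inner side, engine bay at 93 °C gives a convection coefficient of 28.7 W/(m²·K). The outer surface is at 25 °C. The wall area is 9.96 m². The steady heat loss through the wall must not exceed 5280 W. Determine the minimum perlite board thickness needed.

Series thermal resistances:
R_inner film = 1/(h_i·A) = 1/(28.7×9.96) = 0.003498 K/W
R_cast iron = L/(kA) = 0.0029/(53.9×9.96) = 5.402×10^-6 K/W
Sum of the known resistances R_other = 0.003504 K/W
Required total resistance R_tot = ΔT/Q_allow = 68/5280 = 0.01288 K/W
R_perlite board = R_tot − R_other = 0.009375 K/W
L = R·k·A = 0.009375×0.0538×9.96

L ≈ 5.02 mm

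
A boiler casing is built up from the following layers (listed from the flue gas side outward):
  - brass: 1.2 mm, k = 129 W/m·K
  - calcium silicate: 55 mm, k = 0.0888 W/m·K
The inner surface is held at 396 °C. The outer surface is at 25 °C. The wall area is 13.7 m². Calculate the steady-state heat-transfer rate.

Model the wall as resistances in series:
R_brass = L/(kA) = 0.0012/(129×13.7) = 6.79×10^-7 K/W
R_calcium silicate = L/(kA) = 0.055/(0.0888×13.7) = 0.04521 K/W
R_total = 0.04521 K/W
Q = ΔT / R_total = 371 / 0.04521

Q ≈ 8210 W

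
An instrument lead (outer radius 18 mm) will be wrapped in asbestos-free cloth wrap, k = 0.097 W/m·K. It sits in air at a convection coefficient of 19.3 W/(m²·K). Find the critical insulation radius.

r_cr ≈ 5.03 mm

For a cylinder r_cr = k/h = 0.097/19.3
r_cr = 5.03 mm; since the bare radius (18 mm) is above r_cr, any added insulation will reduce heat loss.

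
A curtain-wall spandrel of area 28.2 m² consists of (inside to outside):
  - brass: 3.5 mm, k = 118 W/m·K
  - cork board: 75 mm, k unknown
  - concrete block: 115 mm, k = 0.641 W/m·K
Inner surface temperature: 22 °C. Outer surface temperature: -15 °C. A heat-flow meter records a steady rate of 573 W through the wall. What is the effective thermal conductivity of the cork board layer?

k ≈ 0.0457 W/(m·K)

Using the resistance-network approach (series):
R_brass = L/(kA) = 0.0035/(118×28.2) = 1.052×10^-6 K/W
R_concrete block = L/(kA) = 0.115/(0.641×28.2) = 0.006362 K/W
Sum of known resistances R_other = 0.006363 K/W
Total R = ΔT/Q = 37/573 = 0.06457 K/W
R_cork board = R_total − R_other = 0.05821 K/W
k = L/(R·A) = 0.075/(0.05821×28.2)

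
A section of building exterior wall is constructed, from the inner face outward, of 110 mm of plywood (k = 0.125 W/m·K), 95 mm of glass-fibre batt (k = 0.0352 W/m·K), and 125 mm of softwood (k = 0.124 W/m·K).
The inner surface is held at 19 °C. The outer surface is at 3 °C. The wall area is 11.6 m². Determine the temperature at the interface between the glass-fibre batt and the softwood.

Thermal resistances in series:
R_plywood = L/(kA) = 0.11/(0.125×11.6) = 0.07586 K/W
R_glass-fibre batt = L/(kA) = 0.095/(0.0352×11.6) = 0.2327 K/W
R_softwood = L/(kA) = 0.125/(0.124×11.6) = 0.0869 K/W
R_total = 0.3954 K/W;  Q = ΔT/R_total = 16/0.3954 = 40.46 W
T_interface = T_inner − Q·ΣR(inner→interface) = 19 − 40.5×0.3085

T ≈ 6.52 °C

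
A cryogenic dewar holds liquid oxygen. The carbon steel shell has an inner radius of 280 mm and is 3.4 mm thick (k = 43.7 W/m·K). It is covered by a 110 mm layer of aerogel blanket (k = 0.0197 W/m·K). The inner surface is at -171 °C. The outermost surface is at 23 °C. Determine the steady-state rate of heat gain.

Spherical conduction: R = (1/r_in − 1/r_out)/(4πk) per layer; series-sum.
R_carbon steel shell = (1/0.28 − 1/0.2834)/(4π×43.7) = 7.802×10^-5 K/W
R_aerogel blanket = (1/0.2834 − 1/0.3934)/(4π×0.0197) = 3.985 K/W
R_total = 3.986 K/W
Q = ΔT/R_total = 194/3.986

Q ≈ 48.7 W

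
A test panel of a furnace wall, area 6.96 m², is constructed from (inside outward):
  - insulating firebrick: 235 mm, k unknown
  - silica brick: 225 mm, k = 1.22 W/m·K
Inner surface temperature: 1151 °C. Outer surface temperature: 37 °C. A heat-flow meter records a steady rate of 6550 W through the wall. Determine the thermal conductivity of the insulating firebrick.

k ≈ 0.235 W/(m·K)

Thermal resistances in series:
R_silica brick = L/(kA) = 0.225/(1.22×6.96) = 0.0265 K/W
Sum of known resistances R_other = 0.0265 K/W
Total R = ΔT/Q = 1114/6550 = 0.1701 K/W
R_insulating firebrick = R_total − R_other = 0.1436 K/W
k = L/(R·A) = 0.235/(0.1436×6.96)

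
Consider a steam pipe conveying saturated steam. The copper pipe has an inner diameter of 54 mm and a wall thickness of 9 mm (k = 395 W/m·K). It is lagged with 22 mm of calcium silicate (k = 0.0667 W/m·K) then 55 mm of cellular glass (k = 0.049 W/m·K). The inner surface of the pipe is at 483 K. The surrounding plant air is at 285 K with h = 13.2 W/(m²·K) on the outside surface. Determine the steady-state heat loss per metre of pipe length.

Cylindrical conduction, so R = ln(r₂/r₁)/(2πkL) per layer, in series:
R_copper pipe wall = ln(36/27)/(2π×395×1) = 1.159×10^-4 K/W
R_calcium silicate = ln(58/36)/(2π×0.0667×1) = 1.138 K/W
R_cellular glass = ln(113/58)/(2π×0.049×1) = 2.166 K/W
R_outer film = 1/(h_o·2πr_oL) = 1/(13.2×2π×0.113×1) = 0.1067 K/W
R_total = 3.411 K/W
Q = ΔT/R_total = 198/3.411

q′ ≈ 58 W/m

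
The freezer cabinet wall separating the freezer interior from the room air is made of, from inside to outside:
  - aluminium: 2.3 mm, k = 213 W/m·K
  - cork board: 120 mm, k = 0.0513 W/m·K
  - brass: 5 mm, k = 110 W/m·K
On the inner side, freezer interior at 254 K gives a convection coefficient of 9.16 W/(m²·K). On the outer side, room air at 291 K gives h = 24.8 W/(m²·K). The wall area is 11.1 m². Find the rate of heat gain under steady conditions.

Q ≈ 165 W

Treating each layer as a thermal resistance in series:
R_inner film = 1/(h_i·A) = 1/(9.16×11.1) = 0.009835 K/W
R_aluminium = L/(kA) = 0.0023/(213×11.1) = 9.728×10^-7 K/W
R_cork board = L/(kA) = 0.12/(0.0513×11.1) = 0.2107 K/W
R_brass = L/(kA) = 0.005/(110×11.1) = 4.095×10^-6 K/W
R_outer film = 1/(h_o·A) = 1/(24.8×11.1) = 0.003633 K/W
R_total = 0.2242 K/W
Q = ΔT / R_total = 37 / 0.2242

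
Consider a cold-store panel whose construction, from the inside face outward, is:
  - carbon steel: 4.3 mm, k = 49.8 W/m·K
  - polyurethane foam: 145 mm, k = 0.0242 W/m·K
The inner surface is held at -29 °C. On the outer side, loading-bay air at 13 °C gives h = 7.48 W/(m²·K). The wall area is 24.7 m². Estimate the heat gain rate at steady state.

Q ≈ 169 W

Thermal resistances in series:
R_carbon steel = L/(kA) = 0.0043/(49.8×24.7) = 3.496×10^-6 K/W
R_polyurethane foam = L/(kA) = 0.145/(0.0242×24.7) = 0.2426 K/W
R_outer film = 1/(h_o·A) = 1/(7.48×24.7) = 0.005413 K/W
R_total = 0.248 K/W
Q = ΔT / R_total = 42 / 0.248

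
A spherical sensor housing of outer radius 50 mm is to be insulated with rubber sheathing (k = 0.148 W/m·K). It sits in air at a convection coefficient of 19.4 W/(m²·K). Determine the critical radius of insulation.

r_cr ≈ 15.3 mm

For a sphere r_cr = 2k/h = 2×0.148/19.4
r_cr = 15.3 mm; since the bare radius (50 mm) is above r_cr, any added insulation will reduce heat loss.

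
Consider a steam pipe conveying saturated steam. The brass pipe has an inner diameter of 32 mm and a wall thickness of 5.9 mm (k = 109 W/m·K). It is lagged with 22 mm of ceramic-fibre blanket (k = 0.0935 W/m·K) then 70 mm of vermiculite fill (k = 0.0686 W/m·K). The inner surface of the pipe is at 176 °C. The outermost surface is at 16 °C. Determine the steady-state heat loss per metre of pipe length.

For a radial system each layer contributes R = ln(r_out/r_in)/(2πkL); films add R = 1/(hA).
R_brass pipe wall = ln(21.9/16)/(2π×109×1) = 4.583×10^-4 K/W
R_ceramic-fibre blanket = ln(43.9/21.9)/(2π×0.0935×1) = 1.184 K/W
R_vermiculite fill = ln(113.9/43.9)/(2π×0.0686×1) = 2.212 K/W
R_total = 3.396 K/W
Q = ΔT/R_total = 160/3.396

q′ ≈ 47.1 W/m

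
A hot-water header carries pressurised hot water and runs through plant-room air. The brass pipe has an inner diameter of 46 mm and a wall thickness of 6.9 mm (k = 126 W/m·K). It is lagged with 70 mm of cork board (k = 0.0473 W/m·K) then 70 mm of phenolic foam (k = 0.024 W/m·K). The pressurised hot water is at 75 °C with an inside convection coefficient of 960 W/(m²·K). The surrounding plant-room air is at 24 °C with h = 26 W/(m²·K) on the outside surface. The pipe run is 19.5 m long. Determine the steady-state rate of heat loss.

Per-layer cylindrical resistances, series-summed:
R_inner film = 1/(h_i·2πr₁L) = 1/(960×2π×0.023×19.5) = 3.696×10^-4 K/W
R_brass pipe wall = ln(29.9/23)/(2π×126×19.5) = 1.699×10^-5 K/W
R_cork board = ln(99.9/29.9)/(2π×0.0473×19.5) = 0.2082 K/W
R_phenolic foam = ln(169.9/99.9)/(2π×0.024×19.5) = 0.1806 K/W
R_outer film = 1/(h_o·2πr_oL) = 1/(26×2π×0.1699×19.5) = 0.001848 K/W
R_total = 0.391 K/W
Q = ΔT/R_total = 51/0.391

Q ≈ 130 W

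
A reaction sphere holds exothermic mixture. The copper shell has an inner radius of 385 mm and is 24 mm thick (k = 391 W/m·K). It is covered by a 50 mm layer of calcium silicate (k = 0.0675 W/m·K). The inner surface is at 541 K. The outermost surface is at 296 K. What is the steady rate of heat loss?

Q ≈ 780 W

Each spherical layer contributes R = (1/r_i − 1/r_o)/(4πk):
R_copper shell = (1/0.385 − 1/0.409)/(4π×391) = 3.102×10^-5 K/W
R_calcium silicate = (1/0.409 − 1/0.459)/(4π×0.0675) = 0.314 K/W
R_total = 0.314 K/W
Q = ΔT/R_total = 245/0.314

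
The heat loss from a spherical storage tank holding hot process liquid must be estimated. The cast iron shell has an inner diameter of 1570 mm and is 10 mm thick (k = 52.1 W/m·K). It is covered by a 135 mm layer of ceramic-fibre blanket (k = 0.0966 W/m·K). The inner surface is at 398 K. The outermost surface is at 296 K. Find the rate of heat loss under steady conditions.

For a spherical shell R = (1/r₁ − 1/r₂)/(4πk); film R = 1/(h·4πr²). In series:
R_cast iron shell = (1/0.785 − 1/0.795)/(4π×52.1) = 2.447×10^-5 K/W
R_ceramic-fibre blanket = (1/0.795 − 1/0.93)/(4π×0.0966) = 0.1504 K/W
R_total = 0.1504 K/W
Q = ΔT/R_total = 102/0.1504

Q ≈ 678 W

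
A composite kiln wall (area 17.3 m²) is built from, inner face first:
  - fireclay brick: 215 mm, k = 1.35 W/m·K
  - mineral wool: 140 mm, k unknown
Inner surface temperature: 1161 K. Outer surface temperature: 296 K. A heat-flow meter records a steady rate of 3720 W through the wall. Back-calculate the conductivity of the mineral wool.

k ≈ 0.0362 W/(m·K)

Thermal resistances in series:
R_fireclay brick = L/(kA) = 0.215/(1.35×17.3) = 0.009206 K/W
Sum of known resistances R_other = 0.009206 K/W
Total R = ΔT/Q = 865/3720 = 0.2325 K/W
R_mineral wool = R_total − R_other = 0.2233 K/W
k = L/(R·A) = 0.14/(0.2233×17.3)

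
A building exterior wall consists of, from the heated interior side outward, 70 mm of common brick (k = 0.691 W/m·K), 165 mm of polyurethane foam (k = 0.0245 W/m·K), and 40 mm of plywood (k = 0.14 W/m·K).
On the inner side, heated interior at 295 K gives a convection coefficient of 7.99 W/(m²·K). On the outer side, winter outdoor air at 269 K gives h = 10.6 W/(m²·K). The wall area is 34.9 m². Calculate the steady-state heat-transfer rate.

Series thermal resistances:
R_inner film = 1/(h_i·A) = 1/(7.99×34.9) = 0.003586 K/W
R_common brick = L/(kA) = 0.07/(0.691×34.9) = 0.002903 K/W
R_polyurethane foam = L/(kA) = 0.165/(0.0245×34.9) = 0.193 K/W
R_plywood = L/(kA) = 0.04/(0.14×34.9) = 0.008187 K/W
R_outer film = 1/(h_o·A) = 1/(10.6×34.9) = 0.002703 K/W
R_total = 0.2103 K/W
Q = ΔT / R_total = 26 / 0.2103

Q ≈ 124 W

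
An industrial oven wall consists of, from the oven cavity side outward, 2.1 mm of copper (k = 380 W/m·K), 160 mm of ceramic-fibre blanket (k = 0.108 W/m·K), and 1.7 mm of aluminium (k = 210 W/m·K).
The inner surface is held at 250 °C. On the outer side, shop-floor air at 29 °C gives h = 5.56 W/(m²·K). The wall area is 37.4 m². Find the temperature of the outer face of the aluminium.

T ≈ 52.9 °C

Treating each layer as a thermal resistance in series:
R_copper = L/(kA) = 0.0021/(380×37.4) = 1.478×10^-7 K/W
R_ceramic-fibre blanket = L/(kA) = 0.16/(0.108×37.4) = 0.03961 K/W
R_aluminium = L/(kA) = 0.0017/(210×37.4) = 2.165×10^-7 K/W
R_outer film = 1/(h_o·A) = 1/(5.56×37.4) = 0.004809 K/W
R_total = 0.04442 K/W;  Q = ΔT/R_total = 221/0.04442 = 4975 W
T_interface = T_inner − Q·ΣR(inner→interface) = 250 − 4980×0.03961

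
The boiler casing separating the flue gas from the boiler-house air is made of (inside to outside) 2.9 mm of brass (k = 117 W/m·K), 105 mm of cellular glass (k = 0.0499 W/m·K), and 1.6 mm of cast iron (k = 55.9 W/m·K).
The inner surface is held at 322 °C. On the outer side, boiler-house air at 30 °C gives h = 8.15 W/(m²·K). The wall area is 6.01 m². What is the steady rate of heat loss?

Treating each layer as a thermal resistance in series:
R_brass = L/(kA) = 0.0029/(117×6.01) = 4.124×10^-6 K/W
R_cellular glass = L/(kA) = 0.105/(0.0499×6.01) = 0.3501 K/W
R_cast iron = L/(kA) = 0.0016/(55.9×6.01) = 4.762×10^-6 K/W
R_outer film = 1/(h_o·A) = 1/(8.15×6.01) = 0.02042 K/W
R_total = 0.3705 K/W
Q = ΔT / R_total = 292 / 0.3705

Q ≈ 788 W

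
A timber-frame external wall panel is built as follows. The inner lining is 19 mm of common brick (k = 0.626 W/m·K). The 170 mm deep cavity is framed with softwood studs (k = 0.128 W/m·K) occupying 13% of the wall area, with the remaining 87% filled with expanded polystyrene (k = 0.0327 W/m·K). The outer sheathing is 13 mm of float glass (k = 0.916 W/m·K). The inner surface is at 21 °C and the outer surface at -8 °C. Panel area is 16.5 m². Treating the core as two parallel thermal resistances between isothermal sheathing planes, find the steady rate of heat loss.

Q ≈ 125 W

Sheathing layers in series; stud and cavity paths in parallel between them.
R_inner = 0.019/(0.626×16.5) = 0.001839 K/W
R_stud  = 0.17/(0.128×0.13×16.5) = 0.6192 K/W
R_cav   = 0.17/(0.0327×0.87×16.5) = 0.3622 K/W
1/R_core = 1/R_stud + 1/R_cav → R_core = 0.2285 K/W
R_outer = 0.013/(0.916×16.5) = 8.601×10^-4 K/W
R_total = 0.2312 K/W
Q = ΔT/R_total = 29/0.2312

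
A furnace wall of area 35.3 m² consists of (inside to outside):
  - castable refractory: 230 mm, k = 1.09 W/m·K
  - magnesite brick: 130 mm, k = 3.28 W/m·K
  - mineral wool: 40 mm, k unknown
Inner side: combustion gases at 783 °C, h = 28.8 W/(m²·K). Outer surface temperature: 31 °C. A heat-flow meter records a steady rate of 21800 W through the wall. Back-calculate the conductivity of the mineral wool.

k ≈ 0.0429 W/(m·K)

Series thermal resistances:
R_inner film = 1/(h_i·A) = 1/(28.8×35.3) = 9.836×10^-4 K/W
R_castable refractory = L/(kA) = 0.23/(1.09×35.3) = 0.005978 K/W
R_magnesite brick = L/(kA) = 0.13/(3.28×35.3) = 0.001123 K/W
Sum of known resistances R_other = 0.008084 K/W
Total R = ΔT/Q = 752/21800 = 0.0345 K/W
R_mineral wool = R_total − R_other = 0.02641 K/W
k = L/(R·A) = 0.04/(0.02641×35.3)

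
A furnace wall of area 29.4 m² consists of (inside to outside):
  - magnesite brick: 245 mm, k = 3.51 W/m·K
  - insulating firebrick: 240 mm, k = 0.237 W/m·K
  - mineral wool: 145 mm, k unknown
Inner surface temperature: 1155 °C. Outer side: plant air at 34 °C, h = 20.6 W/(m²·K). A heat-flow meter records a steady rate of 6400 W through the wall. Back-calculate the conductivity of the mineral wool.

k ≈ 0.0361 W/(m·K)

Series thermal resistances:
R_magnesite brick = L/(kA) = 0.245/(3.51×29.4) = 0.002374 K/W
R_insulating firebrick = L/(kA) = 0.24/(0.237×29.4) = 0.03444 K/W
R_outer film = 1/(h_o·A) = 1/(20.6×29.4) = 0.001651 K/W
Sum of known resistances R_other = 0.03847 K/W
Total R = ΔT/Q = 1121/6400 = 0.1752 K/W
R_mineral wool = R_total − R_other = 0.1367 K/W
k = L/(R·A) = 0.145/(0.1367×29.4)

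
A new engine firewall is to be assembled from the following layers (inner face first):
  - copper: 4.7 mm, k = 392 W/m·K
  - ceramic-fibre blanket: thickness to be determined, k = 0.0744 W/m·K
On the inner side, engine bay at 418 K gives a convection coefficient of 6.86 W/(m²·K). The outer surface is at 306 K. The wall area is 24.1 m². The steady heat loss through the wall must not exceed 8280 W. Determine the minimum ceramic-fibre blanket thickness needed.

L ≈ 13.4 mm

Series thermal resistances:
R_inner film = 1/(h_i·A) = 1/(6.86×24.1) = 0.006049 K/W
R_copper = L/(kA) = 0.0047/(392×24.1) = 4.975×10^-7 K/W
Sum of the known resistances R_other = 0.006049 K/W
Required total resistance R_tot = ΔT/Q_allow = 112/8280 = 0.01353 K/W
R_ceramic-fibre blanket = R_tot − R_other = 0.007477 K/W
L = R·k·A = 0.007477×0.0744×24.1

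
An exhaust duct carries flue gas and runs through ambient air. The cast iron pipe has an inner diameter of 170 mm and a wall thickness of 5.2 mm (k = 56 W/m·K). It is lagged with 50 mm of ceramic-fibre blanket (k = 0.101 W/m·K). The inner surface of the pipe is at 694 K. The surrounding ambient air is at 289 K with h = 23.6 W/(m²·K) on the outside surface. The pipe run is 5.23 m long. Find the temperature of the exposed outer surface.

Treating each annulus and film as a series resistance:
R_cast iron pipe wall = ln(90.2/85)/(2π×56×5.23) = 3.227×10^-5 K/W
R_ceramic-fibre blanket = ln(140.2/90.2)/(2π×0.101×5.23) = 0.1329 K/W
R_outer film = 1/(h_o·2πr_oL) = 1/(23.6×2π×0.1402×5.23) = 0.009197 K/W
R_total = 0.1421 K/W
Q = ΔT/R_total = 405/0.1421
Q = 2850 W
T_interface = T_inner − Q·ΣR(inner→interface) = 694 − 2850×0.1329

T ≈ 315 K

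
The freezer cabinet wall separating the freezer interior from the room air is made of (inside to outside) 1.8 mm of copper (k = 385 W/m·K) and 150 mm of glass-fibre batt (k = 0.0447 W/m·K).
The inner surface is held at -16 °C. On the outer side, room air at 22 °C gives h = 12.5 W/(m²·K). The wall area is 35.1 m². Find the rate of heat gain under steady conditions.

Thermal resistances in series:
R_copper = L/(kA) = 0.0018/(385×35.1) = 1.332×10^-7 K/W
R_glass-fibre batt = L/(kA) = 0.15/(0.0447×35.1) = 0.0956 K/W
R_outer film = 1/(h_o·A) = 1/(12.5×35.1) = 0.002279 K/W
R_total = 0.09788 K/W
Q = ΔT / R_total = 38 / 0.09788

Q ≈ 388 W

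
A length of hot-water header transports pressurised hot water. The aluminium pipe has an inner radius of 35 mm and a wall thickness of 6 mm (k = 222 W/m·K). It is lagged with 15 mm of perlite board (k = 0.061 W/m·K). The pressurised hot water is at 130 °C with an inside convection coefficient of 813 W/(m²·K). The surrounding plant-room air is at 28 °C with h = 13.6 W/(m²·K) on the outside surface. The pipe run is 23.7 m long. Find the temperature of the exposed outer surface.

Radial resistances (cylindrical: R_cond = ln(r_o/r_i)/(2πkL), R_conv = 1/(h·2πrL)):
R_inner film = 1/(h_i·2πr₁L) = 1/(813×2π×0.035×23.7) = 2.36×10^-4 K/W
R_aluminium pipe wall = ln(41/35)/(2π×222×23.7) = 4.786×10^-6 K/W
R_perlite board = ln(56/41)/(2π×0.061×23.7) = 0.03432 K/W
R_outer film = 1/(h_o·2πr_oL) = 1/(13.6×2π×0.056×23.7) = 0.008817 K/W
R_total = 0.04338 K/W
Q = ΔT/R_total = 102/0.04338
Q = 2350 W
T_interface = T_inner − Q·ΣR(inner→interface) = 130 − 2350×0.03456

T ≈ 48.7 °C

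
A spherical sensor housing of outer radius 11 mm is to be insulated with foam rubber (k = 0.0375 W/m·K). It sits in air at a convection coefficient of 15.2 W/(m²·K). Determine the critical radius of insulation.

r_cr ≈ 4.93 mm

For a sphere r_cr = 2k/h = 2×0.0375/15.2
r_cr = 4.93 mm; since the bare radius (11 mm) is above r_cr, any added insulation will reduce heat loss.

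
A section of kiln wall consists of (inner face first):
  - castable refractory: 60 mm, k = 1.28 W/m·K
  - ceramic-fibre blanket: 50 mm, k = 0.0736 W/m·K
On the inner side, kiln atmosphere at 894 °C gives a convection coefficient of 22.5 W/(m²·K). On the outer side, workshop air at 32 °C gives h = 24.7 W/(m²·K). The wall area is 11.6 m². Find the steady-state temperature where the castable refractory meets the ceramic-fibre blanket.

Using the resistance-network approach (series):
R_inner film = 1/(h_i·A) = 1/(22.5×11.6) = 0.003831 K/W
R_castable refractory = L/(kA) = 0.06/(1.28×11.6) = 0.004041 K/W
R_ceramic-fibre blanket = L/(kA) = 0.05/(0.0736×11.6) = 0.05856 K/W
R_outer film = 1/(h_o·A) = 1/(24.7×11.6) = 0.00349 K/W
R_total = 0.06993 K/W;  Q = ΔT/R_total = 862/0.06993 = 12330 W
T_interface = T_inner − Q·ΣR(inner→interface) = 894 − 12300×0.007872

T ≈ 797 °C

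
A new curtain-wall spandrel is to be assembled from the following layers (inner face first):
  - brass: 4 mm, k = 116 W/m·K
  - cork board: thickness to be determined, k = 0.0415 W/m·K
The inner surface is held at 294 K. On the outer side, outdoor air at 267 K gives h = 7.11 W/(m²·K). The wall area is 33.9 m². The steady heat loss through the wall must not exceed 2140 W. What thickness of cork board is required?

Model the wall as resistances in series:
R_brass = L/(kA) = 0.004/(116×33.9) = 1.017×10^-6 K/W
R_outer film = 1/(h_o·A) = 1/(7.11×33.9) = 0.004149 K/W
Sum of the known resistances R_other = 0.00415 K/W
Required total resistance R_tot = ΔT/Q_allow = 27/2140 = 0.01262 K/W
R_cork board = R_tot − R_other = 0.008467 K/W
L = R·k·A = 0.008467×0.0415×33.9

L ≈ 11.9 mm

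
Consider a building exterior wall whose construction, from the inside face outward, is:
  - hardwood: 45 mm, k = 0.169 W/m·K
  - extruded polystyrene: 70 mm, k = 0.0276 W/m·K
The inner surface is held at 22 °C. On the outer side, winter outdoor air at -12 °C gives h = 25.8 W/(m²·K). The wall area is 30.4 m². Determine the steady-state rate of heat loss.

Using the resistance-network approach (series):
R_hardwood = L/(kA) = 0.045/(0.169×30.4) = 0.008759 K/W
R_extruded polystyrene = L/(kA) = 0.07/(0.0276×30.4) = 0.08343 K/W
R_outer film = 1/(h_o·A) = 1/(25.8×30.4) = 0.001275 K/W
R_total = 0.09346 K/W
Q = ΔT / R_total = 34 / 0.09346

Q ≈ 364 W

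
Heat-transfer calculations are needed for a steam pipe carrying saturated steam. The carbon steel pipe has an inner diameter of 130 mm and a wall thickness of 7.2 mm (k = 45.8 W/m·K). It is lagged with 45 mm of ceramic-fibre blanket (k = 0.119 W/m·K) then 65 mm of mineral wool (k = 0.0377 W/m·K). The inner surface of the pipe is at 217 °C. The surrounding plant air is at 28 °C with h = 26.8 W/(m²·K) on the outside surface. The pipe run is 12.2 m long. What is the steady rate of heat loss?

Radial resistances (cylindrical: R_cond = ln(r_o/r_i)/(2πkL), R_conv = 1/(h·2πrL)):
R_carbon steel pipe wall = ln(72.2/65)/(2π×45.8×12.2) = 2.992×10^-5 K/W
R_ceramic-fibre blanket = ln(117.2/72.2)/(2π×0.119×12.2) = 0.05311 K/W
R_mineral wool = ln(182.2/117.2)/(2π×0.0377×12.2) = 0.1527 K/W
R_outer film = 1/(h_o·2πr_oL) = 1/(26.8×2π×0.1822×12.2) = 0.002672 K/W
R_total = 0.2085 K/W
Q = ΔT/R_total = 189/0.2085

Q ≈ 907 W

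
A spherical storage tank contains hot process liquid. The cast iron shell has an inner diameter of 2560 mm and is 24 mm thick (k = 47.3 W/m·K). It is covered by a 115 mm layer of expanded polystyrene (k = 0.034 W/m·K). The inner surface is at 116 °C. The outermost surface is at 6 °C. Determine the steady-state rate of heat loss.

Spherical conduction: R = (1/r_in − 1/r_out)/(4πk) per layer; series-sum.
R_cast iron shell = (1/1.28 − 1/1.304)/(4π×47.3) = 2.419×10^-5 K/W
R_expanded polystyrene = (1/1.304 − 1/1.419)/(4π×0.034) = 0.1455 K/W
R_total = 0.1455 K/W
Q = ΔT/R_total = 110/0.1455

Q ≈ 756 W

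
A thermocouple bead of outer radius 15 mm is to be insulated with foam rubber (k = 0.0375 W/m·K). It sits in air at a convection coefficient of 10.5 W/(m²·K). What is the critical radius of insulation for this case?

r_cr ≈ 7.14 mm

For a sphere r_cr = 2k/h = 2×0.0375/10.5
r_cr = 7.14 mm; since the bare radius (15 mm) is above r_cr, any added insulation will reduce heat loss.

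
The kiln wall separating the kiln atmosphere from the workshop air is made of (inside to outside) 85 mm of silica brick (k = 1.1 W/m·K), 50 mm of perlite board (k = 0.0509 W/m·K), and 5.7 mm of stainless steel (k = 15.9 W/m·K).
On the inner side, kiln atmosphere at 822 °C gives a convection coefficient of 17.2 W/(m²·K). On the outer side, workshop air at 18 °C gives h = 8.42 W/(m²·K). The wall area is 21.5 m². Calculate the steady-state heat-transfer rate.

Series thermal resistances:
R_inner film = 1/(h_i·A) = 1/(17.2×21.5) = 0.002704 K/W
R_silica brick = L/(kA) = 0.085/(1.1×21.5) = 0.003594 K/W
R_perlite board = L/(kA) = 0.05/(0.0509×21.5) = 0.04569 K/W
R_stainless steel = L/(kA) = 0.0057/(15.9×21.5) = 1.667×10^-5 K/W
R_outer film = 1/(h_o·A) = 1/(8.42×21.5) = 0.005524 K/W
R_total = 0.05753 K/W
Q = ΔT / R_total = 804 / 0.05753

Q ≈ 14000 W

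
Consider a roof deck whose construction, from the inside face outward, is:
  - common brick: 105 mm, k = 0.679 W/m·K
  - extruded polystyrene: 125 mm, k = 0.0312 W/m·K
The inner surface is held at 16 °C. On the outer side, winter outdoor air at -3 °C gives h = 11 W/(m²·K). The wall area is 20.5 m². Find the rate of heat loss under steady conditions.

Q ≈ 91.6 W

Model the wall as resistances in series:
R_common brick = L/(kA) = 0.105/(0.679×20.5) = 0.007543 K/W
R_extruded polystyrene = L/(kA) = 0.125/(0.0312×20.5) = 0.1954 K/W
R_outer film = 1/(h_o·A) = 1/(11×20.5) = 0.004435 K/W
R_total = 0.2074 K/W
Q = ΔT / R_total = 19 / 0.2074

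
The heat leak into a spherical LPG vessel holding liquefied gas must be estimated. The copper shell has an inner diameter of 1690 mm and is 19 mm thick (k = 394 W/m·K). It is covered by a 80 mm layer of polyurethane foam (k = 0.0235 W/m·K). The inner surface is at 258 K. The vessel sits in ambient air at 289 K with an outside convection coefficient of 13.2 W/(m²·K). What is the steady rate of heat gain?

Each spherical layer contributes R = (1/r_i − 1/r_o)/(4πk):
R_copper shell = (1/0.845 − 1/0.864)/(4π×394) = 5.256×10^-6 K/W
R_polyurethane foam = (1/0.864 − 1/0.944)/(4π×0.0235) = 0.3321 K/W
R_outer film = 1/(h·4πr_o²) = 1/(13.2×4π×0.944²) = 0.006765 K/W
R_total = 0.3389 K/W
Q = ΔT/R_total = 31/0.3389

Q ≈ 91.5 W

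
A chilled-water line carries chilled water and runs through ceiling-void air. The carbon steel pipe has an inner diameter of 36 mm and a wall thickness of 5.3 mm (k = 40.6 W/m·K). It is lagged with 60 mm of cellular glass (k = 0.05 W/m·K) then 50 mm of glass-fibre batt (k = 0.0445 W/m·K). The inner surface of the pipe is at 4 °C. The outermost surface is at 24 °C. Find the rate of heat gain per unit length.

Radial resistances (cylindrical: R_cond = ln(r_o/r_i)/(2πkL), R_conv = 1/(h·2πrL)):
R_carbon steel pipe wall = ln(23.3/18)/(2π×40.6×1) = 0.001012 K/W
R_cellular glass = ln(83.3/23.3)/(2π×0.05×1) = 4.055 K/W
R_glass-fibre batt = ln(133.3/83.3)/(2π×0.0445×1) = 1.682 K/W
R_total = 5.738 K/W
Q = ΔT/R_total = 20/5.738

q′ ≈ 3.49 W/m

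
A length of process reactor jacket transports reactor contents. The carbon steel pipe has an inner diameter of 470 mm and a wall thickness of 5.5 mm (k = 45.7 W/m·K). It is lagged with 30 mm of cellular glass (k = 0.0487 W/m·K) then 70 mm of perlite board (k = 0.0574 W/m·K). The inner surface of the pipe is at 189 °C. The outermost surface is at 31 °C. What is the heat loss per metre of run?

q′ ≈ 155 W/m

For a radial system each layer contributes R = ln(r_out/r_in)/(2πkL); films add R = 1/(hA).
R_carbon steel pipe wall = ln(240.5/235)/(2π×45.7×1) = 8.057×10^-5 K/W
R_cellular glass = ln(270.5/240.5)/(2π×0.0487×1) = 0.3842 K/W
R_perlite board = ln(340.5/270.5)/(2π×0.0574×1) = 0.6381 K/W
R_total = 1.022 K/W
Q = ΔT/R_total = 158/1.022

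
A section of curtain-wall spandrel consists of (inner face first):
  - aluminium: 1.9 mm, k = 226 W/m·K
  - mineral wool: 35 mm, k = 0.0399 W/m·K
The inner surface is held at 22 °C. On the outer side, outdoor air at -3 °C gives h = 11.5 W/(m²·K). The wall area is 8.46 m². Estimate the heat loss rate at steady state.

Model the wall as resistances in series:
R_aluminium = L/(kA) = 0.0019/(226×8.46) = 9.937×10^-7 K/W
R_mineral wool = L/(kA) = 0.035/(0.0399×8.46) = 0.1037 K/W
R_outer film = 1/(h_o·A) = 1/(11.5×8.46) = 0.01028 K/W
R_total = 0.114 K/W
Q = ΔT / R_total = 25 / 0.114

Q ≈ 219 W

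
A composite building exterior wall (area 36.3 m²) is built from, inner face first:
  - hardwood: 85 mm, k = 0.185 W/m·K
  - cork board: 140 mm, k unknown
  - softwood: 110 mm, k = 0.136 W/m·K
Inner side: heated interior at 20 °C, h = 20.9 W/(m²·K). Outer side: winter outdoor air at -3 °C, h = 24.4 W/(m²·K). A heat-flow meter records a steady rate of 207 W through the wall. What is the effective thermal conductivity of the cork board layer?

k ≈ 0.0523 W/(m·K)

Model the wall as resistances in series:
R_inner film = 1/(h_i·A) = 1/(20.9×36.3) = 0.001318 K/W
R_hardwood = L/(kA) = 0.085/(0.185×36.3) = 0.01266 K/W
R_softwood = L/(kA) = 0.11/(0.136×36.3) = 0.02228 K/W
R_outer film = 1/(h_o·A) = 1/(24.4×36.3) = 0.001129 K/W
Sum of known resistances R_other = 0.03739 K/W
Total R = ΔT/Q = 23/207 = 0.1111 K/W
R_cork board = R_total − R_other = 0.07373 K/W
k = L/(R·A) = 0.14/(0.07373×36.3)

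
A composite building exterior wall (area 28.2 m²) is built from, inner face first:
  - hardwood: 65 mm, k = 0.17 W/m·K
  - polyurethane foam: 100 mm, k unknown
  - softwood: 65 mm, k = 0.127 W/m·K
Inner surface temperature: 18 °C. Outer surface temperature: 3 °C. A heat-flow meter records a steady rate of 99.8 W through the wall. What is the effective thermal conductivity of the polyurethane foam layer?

k ≈ 0.0299 W/(m·K)

Treating each layer as a thermal resistance in series:
R_hardwood = L/(kA) = 0.065/(0.17×28.2) = 0.01356 K/W
R_softwood = L/(kA) = 0.065/(0.127×28.2) = 0.01815 K/W
Sum of known resistances R_other = 0.03171 K/W
Total R = ΔT/Q = 15/99.8 = 0.1503 K/W
R_polyurethane foam = R_total − R_other = 0.1186 K/W
k = L/(R·A) = 0.1/(0.1186×28.2)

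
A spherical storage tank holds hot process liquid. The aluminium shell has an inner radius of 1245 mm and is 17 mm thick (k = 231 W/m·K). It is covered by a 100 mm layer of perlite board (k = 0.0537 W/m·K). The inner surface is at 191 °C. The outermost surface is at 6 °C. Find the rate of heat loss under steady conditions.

Each spherical layer contributes R = (1/r_i − 1/r_o)/(4πk):
R_aluminium shell = (1/1.245 − 1/1.262)/(4π×231) = 3.727×10^-6 K/W
R_perlite board = (1/1.262 − 1/1.362)/(4π×0.0537) = 0.08621 K/W
R_total = 0.08622 K/W
Q = ΔT/R_total = 185/0.08622

Q ≈ 2150 W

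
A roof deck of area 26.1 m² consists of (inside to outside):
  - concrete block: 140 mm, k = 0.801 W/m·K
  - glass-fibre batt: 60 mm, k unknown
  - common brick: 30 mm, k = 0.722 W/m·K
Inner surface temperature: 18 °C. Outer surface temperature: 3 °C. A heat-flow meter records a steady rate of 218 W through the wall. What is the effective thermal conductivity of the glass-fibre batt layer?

Using the resistance-network approach (series):
R_concrete block = L/(kA) = 0.14/(0.801×26.1) = 0.006697 K/W
R_common brick = L/(kA) = 0.03/(0.722×26.1) = 0.001592 K/W
Sum of known resistances R_other = 0.008289 K/W
Total R = ΔT/Q = 15/218 = 0.06881 K/W
R_glass-fibre batt = R_total − R_other = 0.06052 K/W
k = L/(R·A) = 0.06/(0.06052×26.1)

k ≈ 0.038 W/(m·K)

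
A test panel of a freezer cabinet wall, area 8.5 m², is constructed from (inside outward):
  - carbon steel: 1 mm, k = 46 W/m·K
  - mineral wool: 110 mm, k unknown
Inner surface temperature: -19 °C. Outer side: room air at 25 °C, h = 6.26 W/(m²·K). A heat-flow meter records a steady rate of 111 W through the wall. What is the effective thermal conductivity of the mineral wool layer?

Thermal resistances in series:
R_carbon steel = L/(kA) = 0.001/(46×8.5) = 2.558×10^-6 K/W
R_outer film = 1/(h_o·A) = 1/(6.26×8.5) = 0.01879 K/W
Sum of known resistances R_other = 0.0188 K/W
Total R = ΔT/Q = 44/111 = 0.3964 K/W
R_mineral wool = R_total − R_other = 0.3776 K/W
k = L/(R·A) = 0.11/(0.3776×8.5)

k ≈ 0.0343 W/(m·K)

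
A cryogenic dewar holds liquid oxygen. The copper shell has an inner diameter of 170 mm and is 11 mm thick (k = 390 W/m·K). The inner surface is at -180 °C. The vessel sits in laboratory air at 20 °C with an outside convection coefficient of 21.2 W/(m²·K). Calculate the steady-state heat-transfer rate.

Spherical conduction: R = (1/r_in − 1/r_out)/(4πk) per layer; series-sum.
R_copper shell = (1/0.085 − 1/0.096)/(4π×390) = 2.751×10^-4 K/W
R_outer film = 1/(h·4πr_o²) = 1/(21.2×4π×0.096²) = 0.4073 K/W
R_total = 0.4076 K/W
Q = ΔT/R_total = 200/0.4076

Q ≈ 491 W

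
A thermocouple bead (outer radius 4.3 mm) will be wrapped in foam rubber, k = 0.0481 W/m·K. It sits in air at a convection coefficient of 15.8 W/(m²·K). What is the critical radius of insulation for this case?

For a sphere r_cr = 2k/h = 2×0.0481/15.8
r_cr = 6.09 mm; since the bare radius (4.3 mm) is below r_cr, adding a thin layer of insulation will *increase* heat loss.

r_cr ≈ 6.09 mm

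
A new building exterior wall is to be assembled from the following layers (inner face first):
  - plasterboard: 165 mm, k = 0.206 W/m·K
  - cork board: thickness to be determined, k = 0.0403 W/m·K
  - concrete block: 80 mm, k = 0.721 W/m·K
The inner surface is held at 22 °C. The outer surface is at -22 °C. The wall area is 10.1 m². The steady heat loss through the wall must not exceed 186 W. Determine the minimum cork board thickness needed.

L ≈ 59.5 mm

Treating each layer as a thermal resistance in series:
R_plasterboard = L/(kA) = 0.165/(0.206×10.1) = 0.0793 K/W
R_concrete block = L/(kA) = 0.08/(0.721×10.1) = 0.01099 K/W
Sum of the known resistances R_other = 0.09029 K/W
Required total resistance R_tot = ΔT/Q_allow = 44/186 = 0.2366 K/W
R_cork board = R_tot − R_other = 0.1463 K/W
L = R·k·A = 0.1463×0.0403×10.1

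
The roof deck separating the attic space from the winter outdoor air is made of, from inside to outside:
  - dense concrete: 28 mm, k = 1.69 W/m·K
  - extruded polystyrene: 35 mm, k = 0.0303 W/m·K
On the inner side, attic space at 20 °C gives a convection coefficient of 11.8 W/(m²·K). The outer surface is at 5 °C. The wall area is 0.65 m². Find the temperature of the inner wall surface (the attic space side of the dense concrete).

T ≈ 19 °C

Series thermal resistances:
R_inner film = 1/(h_i·A) = 1/(11.8×0.65) = 0.1304 K/W
R_dense concrete = L/(kA) = 0.028/(1.69×0.65) = 0.02549 K/W
R_extruded polystyrene = L/(kA) = 0.035/(0.0303×0.65) = 1.777 K/W
R_total = 1.933 K/W;  Q = ΔT/R_total = 15/1.933 = 7.76 W
T_interface = T_inner − Q·ΣR(inner→interface) = 20 − 7.76×0.1304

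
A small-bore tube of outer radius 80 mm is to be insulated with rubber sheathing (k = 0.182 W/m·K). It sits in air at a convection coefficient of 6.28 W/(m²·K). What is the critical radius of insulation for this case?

For a cylinder r_cr = k/h = 0.182/6.28
r_cr = 29 mm; since the bare radius (80 mm) is above r_cr, any added insulation will reduce heat loss.

r_cr ≈ 29 mm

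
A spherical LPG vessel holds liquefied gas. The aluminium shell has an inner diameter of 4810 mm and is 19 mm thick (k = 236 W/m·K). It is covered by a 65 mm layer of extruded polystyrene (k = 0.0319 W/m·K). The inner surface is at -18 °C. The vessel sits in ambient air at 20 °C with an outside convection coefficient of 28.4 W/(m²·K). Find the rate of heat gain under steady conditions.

Q ≈ 1390 W

For a spherical shell R = (1/r₁ − 1/r₂)/(4πk); film R = 1/(h·4πr²). In series:
R_aluminium shell = (1/2.405 − 1/2.424)/(4π×236) = 1.099×10^-6 K/W
R_extruded polystyrene = (1/2.424 − 1/2.489)/(4π×0.0319) = 0.02688 K/W
R_outer film = 1/(h·4πr_o²) = 1/(28.4×4π×2.489²) = 4.523×10^-4 K/W
R_total = 0.02733 K/W
Q = ΔT/R_total = 38/0.02733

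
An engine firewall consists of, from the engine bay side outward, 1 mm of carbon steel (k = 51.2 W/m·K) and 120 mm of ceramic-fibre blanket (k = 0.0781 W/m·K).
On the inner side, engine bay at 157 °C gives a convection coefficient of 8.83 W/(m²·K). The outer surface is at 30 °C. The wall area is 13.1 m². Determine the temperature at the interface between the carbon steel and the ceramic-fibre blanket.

Using the resistance-network approach (series):
R_inner film = 1/(h_i·A) = 1/(8.83×13.1) = 0.008645 K/W
R_carbon steel = L/(kA) = 0.001/(51.2×13.1) = 1.491×10^-6 K/W
R_ceramic-fibre blanket = L/(kA) = 0.12/(0.0781×13.1) = 0.1173 K/W
R_total = 0.1259 K/W;  Q = ΔT/R_total = 127/0.1259 = 1008 W
T_interface = T_inner − Q·ΣR(inner→interface) = 157 − 1010×0.008647

T ≈ 148 °C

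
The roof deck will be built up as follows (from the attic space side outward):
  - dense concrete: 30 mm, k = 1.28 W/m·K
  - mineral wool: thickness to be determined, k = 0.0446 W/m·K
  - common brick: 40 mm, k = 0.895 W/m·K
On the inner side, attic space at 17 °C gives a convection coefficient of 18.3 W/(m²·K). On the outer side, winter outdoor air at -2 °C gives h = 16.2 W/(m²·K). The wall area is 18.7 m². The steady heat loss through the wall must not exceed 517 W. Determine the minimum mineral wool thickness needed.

Treating each layer as a thermal resistance in series:
R_inner film = 1/(h_i·A) = 1/(18.3×18.7) = 0.002922 K/W
R_dense concrete = L/(kA) = 0.03/(1.28×18.7) = 0.001253 K/W
R_common brick = L/(kA) = 0.04/(0.895×18.7) = 0.00239 K/W
R_outer film = 1/(h_o·A) = 1/(16.2×18.7) = 0.003301 K/W
Sum of the known resistances R_other = 0.009866 K/W
Required total resistance R_tot = ΔT/Q_allow = 19/517 = 0.03675 K/W
R_mineral wool = R_tot − R_other = 0.02688 K/W
L = R·k·A = 0.02688×0.0446×18.7

L ≈ 22.4 mm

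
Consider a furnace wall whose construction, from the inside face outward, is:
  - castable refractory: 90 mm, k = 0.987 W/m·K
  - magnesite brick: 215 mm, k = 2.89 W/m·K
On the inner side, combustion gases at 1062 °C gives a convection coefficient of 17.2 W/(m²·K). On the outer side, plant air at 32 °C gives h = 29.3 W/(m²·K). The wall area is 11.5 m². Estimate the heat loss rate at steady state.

Q ≈ 45900 W

Thermal resistances in series:
R_inner film = 1/(h_i·A) = 1/(17.2×11.5) = 0.005056 K/W
R_castable refractory = L/(kA) = 0.09/(0.987×11.5) = 0.007929 K/W
R_magnesite brick = L/(kA) = 0.215/(2.89×11.5) = 0.006469 K/W
R_outer film = 1/(h_o·A) = 1/(29.3×11.5) = 0.002968 K/W
R_total = 0.02242 K/W
Q = ΔT / R_total = 1030 / 0.02242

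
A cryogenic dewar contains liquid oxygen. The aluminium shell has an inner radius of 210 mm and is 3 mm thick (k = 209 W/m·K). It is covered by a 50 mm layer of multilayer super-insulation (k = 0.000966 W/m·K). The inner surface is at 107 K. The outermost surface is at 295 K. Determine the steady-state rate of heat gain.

Each spherical layer contributes R = (1/r_i − 1/r_o)/(4πk):
R_aluminium shell = (1/0.21 − 1/0.213)/(4π×209) = 2.554×10^-5 K/W
R_multilayer super-insulation = (1/0.213 − 1/0.263)/(4π×0.000966) = 73.53 K/W
R_total = 73.53 K/W
Q = ΔT/R_total = 188/73.53

Q ≈ 2.56 W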